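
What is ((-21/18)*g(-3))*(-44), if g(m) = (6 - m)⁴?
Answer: 336798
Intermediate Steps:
((-21/18)*g(-3))*(-44) = ((-21/18)*(-6 - 3)⁴)*(-44) = (-21*1/18*(-9)⁴)*(-44) = -7/6*6561*(-44) = -15309/2*(-44) = 336798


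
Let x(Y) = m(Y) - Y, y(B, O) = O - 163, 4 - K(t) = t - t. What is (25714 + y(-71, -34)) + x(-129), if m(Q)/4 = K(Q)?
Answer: 25662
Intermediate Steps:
K(t) = 4 (K(t) = 4 - (t - t) = 4 - 1*0 = 4 + 0 = 4)
m(Q) = 16 (m(Q) = 4*4 = 16)
y(B, O) = -163 + O
x(Y) = 16 - Y
(25714 + y(-71, -34)) + x(-129) = (25714 + (-163 - 34)) + (16 - 1*(-129)) = (25714 - 197) + (16 + 129) = 25517 + 145 = 25662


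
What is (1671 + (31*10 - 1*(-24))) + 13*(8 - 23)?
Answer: 1810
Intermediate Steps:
(1671 + (31*10 - 1*(-24))) + 13*(8 - 23) = (1671 + (310 + 24)) + 13*(-15) = (1671 + 334) - 195 = 2005 - 195 = 1810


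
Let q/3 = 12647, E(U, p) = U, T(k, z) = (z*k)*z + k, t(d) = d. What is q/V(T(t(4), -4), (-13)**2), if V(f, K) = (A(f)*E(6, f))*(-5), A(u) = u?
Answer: -12647/680 ≈ -18.599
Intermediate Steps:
T(k, z) = k + k*z**2 (T(k, z) = (k*z)*z + k = k*z**2 + k = k + k*z**2)
q = 37941 (q = 3*12647 = 37941)
V(f, K) = -30*f (V(f, K) = (f*6)*(-5) = (6*f)*(-5) = -30*f)
q/V(T(t(4), -4), (-13)**2) = 37941/((-120*(1 + (-4)**2))) = 37941/((-120*(1 + 16))) = 37941/((-120*17)) = 37941/((-30*68)) = 37941/(-2040) = 37941*(-1/2040) = -12647/680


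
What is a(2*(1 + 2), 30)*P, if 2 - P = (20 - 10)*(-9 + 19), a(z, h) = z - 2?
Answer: -392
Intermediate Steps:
a(z, h) = -2 + z
P = -98 (P = 2 - (20 - 10)*(-9 + 19) = 2 - 10*10 = 2 - 1*100 = 2 - 100 = -98)
a(2*(1 + 2), 30)*P = (-2 + 2*(1 + 2))*(-98) = (-2 + 2*3)*(-98) = (-2 + 6)*(-98) = 4*(-98) = -392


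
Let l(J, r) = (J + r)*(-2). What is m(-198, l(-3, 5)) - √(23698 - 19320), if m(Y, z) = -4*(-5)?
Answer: 20 - √4378 ≈ -46.166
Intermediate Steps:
l(J, r) = -2*J - 2*r
m(Y, z) = 20
m(-198, l(-3, 5)) - √(23698 - 19320) = 20 - √(23698 - 19320) = 20 - √4378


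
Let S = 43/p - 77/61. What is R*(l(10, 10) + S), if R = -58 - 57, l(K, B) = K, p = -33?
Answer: -1721090/2013 ≈ -854.99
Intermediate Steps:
S = -5164/2013 (S = 43/(-33) - 77/61 = 43*(-1/33) - 77*1/61 = -43/33 - 77/61 = -5164/2013 ≈ -2.5653)
R = -115
R*(l(10, 10) + S) = -115*(10 - 5164/2013) = -115*14966/2013 = -1721090/2013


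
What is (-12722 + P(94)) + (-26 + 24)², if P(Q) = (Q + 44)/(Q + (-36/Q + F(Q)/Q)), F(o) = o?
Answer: -56550460/4447 ≈ -12717.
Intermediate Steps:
P(Q) = (44 + Q)/(1 + Q - 36/Q) (P(Q) = (Q + 44)/(Q + (-36/Q + Q/Q)) = (44 + Q)/(Q + (-36/Q + 1)) = (44 + Q)/(Q + (1 - 36/Q)) = (44 + Q)/(1 + Q - 36/Q))
(-12722 + P(94)) + (-26 + 24)² = (-12722 + 94*(44 + 94)/(-36 + 94 + 94²)) + (-26 + 24)² = (-12722 + 94*138/(-36 + 94 + 8836)) + (-2)² = (-12722 + 94*138/8894) + 4 = (-12722 + 94*(1/8894)*138) + 4 = (-12722 + 6486/4447) + 4 = -56568248/4447 + 4 = -56550460/4447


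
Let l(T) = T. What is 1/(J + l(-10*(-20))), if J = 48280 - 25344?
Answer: 1/23136 ≈ 4.3223e-5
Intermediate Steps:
J = 22936
1/(J + l(-10*(-20))) = 1/(22936 - 10*(-20)) = 1/(22936 + 200) = 1/23136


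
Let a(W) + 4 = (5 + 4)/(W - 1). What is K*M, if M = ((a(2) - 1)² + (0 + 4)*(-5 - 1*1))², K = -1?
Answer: -64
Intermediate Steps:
a(W) = -4 + 9/(-1 + W) (a(W) = -4 + (5 + 4)/(W - 1) = -4 + 9/(-1 + W))
M = 64 (M = (((13 - 4*2)/(-1 + 2) - 1)² + (0 + 4)*(-5 - 1*1))² = (((13 - 8)/1 - 1)² + 4*(-5 - 1))² = ((1*5 - 1)² + 4*(-6))² = ((5 - 1)² - 24)² = (4² - 24)² = (16 - 24)² = (-8)² = 64)
K*M = -1*64 = -64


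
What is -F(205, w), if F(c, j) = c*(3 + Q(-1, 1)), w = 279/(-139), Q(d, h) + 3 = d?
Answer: 205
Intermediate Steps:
Q(d, h) = -3 + d
w = -279/139 (w = 279*(-1/139) = -279/139 ≈ -2.0072)
F(c, j) = -c (F(c, j) = c*(3 + (-3 - 1)) = c*(3 - 4) = c*(-1) = -c)
-F(205, w) = -(-1)*205 = -1*(-205) = 205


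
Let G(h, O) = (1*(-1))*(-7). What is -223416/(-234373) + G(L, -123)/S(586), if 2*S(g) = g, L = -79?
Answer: 67101499/68671289 ≈ 0.97714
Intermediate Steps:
G(h, O) = 7 (G(h, O) = -1*(-7) = 7)
S(g) = g/2
-223416/(-234373) + G(L, -123)/S(586) = -223416/(-234373) + 7/(((½)*586)) = -223416*(-1/234373) + 7/293 = 223416/234373 + 7*(1/293) = 223416/234373 + 7/293 = 67101499/68671289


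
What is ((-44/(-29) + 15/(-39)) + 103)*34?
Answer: 1334772/377 ≈ 3540.5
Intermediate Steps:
((-44/(-29) + 15/(-39)) + 103)*34 = ((-44*(-1/29) + 15*(-1/39)) + 103)*34 = ((44/29 - 5/13) + 103)*34 = (427/377 + 103)*34 = (39258/377)*34 = 1334772/377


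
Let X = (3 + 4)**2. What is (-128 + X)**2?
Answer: 6241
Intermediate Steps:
X = 49 (X = 7**2 = 49)
(-128 + X)**2 = (-128 + 49)**2 = (-79)**2 = 6241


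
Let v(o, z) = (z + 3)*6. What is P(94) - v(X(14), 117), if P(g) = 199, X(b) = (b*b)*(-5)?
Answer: -521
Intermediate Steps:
X(b) = -5*b**2 (X(b) = b**2*(-5) = -5*b**2)
v(o, z) = 18 + 6*z (v(o, z) = (3 + z)*6 = 18 + 6*z)
P(94) - v(X(14), 117) = 199 - (18 + 6*117) = 199 - (18 + 702) = 199 - 1*720 = 199 - 720 = -521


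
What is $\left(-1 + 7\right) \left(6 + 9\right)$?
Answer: $90$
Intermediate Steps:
$\left(-1 + 7\right) \left(6 + 9\right) = 6 \cdot 15 = 90$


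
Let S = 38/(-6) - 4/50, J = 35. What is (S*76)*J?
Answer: -255892/15 ≈ -17059.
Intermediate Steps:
S = -481/75 (S = 38*(-⅙) - 4*1/50 = -19/3 - 2/25 = -481/75 ≈ -6.4133)
(S*76)*J = -481/75*76*35 = -36556/75*35 = -255892/15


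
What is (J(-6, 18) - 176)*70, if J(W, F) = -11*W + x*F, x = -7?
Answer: -16520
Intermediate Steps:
J(W, F) = -11*W - 7*F
(J(-6, 18) - 176)*70 = ((-11*(-6) - 7*18) - 176)*70 = ((66 - 126) - 176)*70 = (-60 - 176)*70 = -236*70 = -16520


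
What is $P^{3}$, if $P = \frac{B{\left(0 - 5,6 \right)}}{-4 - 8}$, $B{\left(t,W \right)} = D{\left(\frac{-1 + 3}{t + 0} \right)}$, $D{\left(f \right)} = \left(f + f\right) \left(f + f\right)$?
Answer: $- \frac{64}{421875} \approx -0.0001517$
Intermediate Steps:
$D{\left(f \right)} = 4 f^{2}$ ($D{\left(f \right)} = 2 f 2 f = 4 f^{2}$)
$B{\left(t,W \right)} = \frac{16}{t^{2}}$ ($B{\left(t,W \right)} = 4 \left(\frac{-1 + 3}{t + 0}\right)^{2} = 4 \left(\frac{2}{t}\right)^{2} = 4 \frac{4}{t^{2}} = \frac{16}{t^{2}}$)
$P = - \frac{4}{75}$ ($P = \frac{16 \frac{1}{\left(0 - 5\right)^{2}}}{-4 - 8} = \frac{16 \frac{1}{\left(0 - 5\right)^{2}}}{-12} = \frac{16}{25} \left(- \frac{1}{12}\right) = - \frac{4}{75} \approx -0.053333$)
$P^{3} = \left(- \frac{4}{75}\right)^{3} = - \frac{64}{421875}$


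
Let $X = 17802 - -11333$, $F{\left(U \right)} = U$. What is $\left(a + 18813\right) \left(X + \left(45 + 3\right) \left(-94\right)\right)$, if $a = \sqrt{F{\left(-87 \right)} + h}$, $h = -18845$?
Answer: $463232499 + 49246 i \sqrt{4733} \approx 4.6323 \cdot 10^{8} + 3.388 \cdot 10^{6} i$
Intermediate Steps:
$a = 2 i \sqrt{4733}$ ($a = \sqrt{-87 - 18845} = \sqrt{-18932} = 2 i \sqrt{4733} \approx 137.59 i$)
$X = 29135$ ($X = 17802 + 11333 = 29135$)
$\left(a + 18813\right) \left(X + \left(45 + 3\right) \left(-94\right)\right) = \left(2 i \sqrt{4733} + 18813\right) \left(29135 + \left(45 + 3\right) \left(-94\right)\right) = \left(18813 + 2 i \sqrt{4733}\right) \left(29135 + 48 \left(-94\right)\right) = \left(18813 + 2 i \sqrt{4733}\right) \left(29135 - 4512\right) = \left(18813 + 2 i \sqrt{4733}\right) 24623 = 463232499 + 49246 i \sqrt{4733}$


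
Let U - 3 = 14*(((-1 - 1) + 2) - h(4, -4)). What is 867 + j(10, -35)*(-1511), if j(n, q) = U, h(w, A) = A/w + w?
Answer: 59796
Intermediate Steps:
h(w, A) = w + A/w (h(w, A) = A/w + w = w + A/w)
U = -39 (U = 3 + 14*(((-1 - 1) + 2) - (4 - 4/4)) = 3 + 14*((-2 + 2) - (4 - 4*¼)) = 3 + 14*(0 - (4 - 1)) = 3 + 14*(0 - 1*3) = 3 + 14*(0 - 3) = 3 + 14*(-3) = 3 - 42 = -39)
j(n, q) = -39
867 + j(10, -35)*(-1511) = 867 - 39*(-1511) = 867 + 58929 = 59796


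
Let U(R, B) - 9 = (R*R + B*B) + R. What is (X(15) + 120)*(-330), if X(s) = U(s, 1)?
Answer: -122100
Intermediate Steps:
U(R, B) = 9 + R + B² + R² (U(R, B) = 9 + ((R*R + B*B) + R) = 9 + ((R² + B²) + R) = 9 + ((B² + R²) + R) = 9 + (R + B² + R²) = 9 + R + B² + R²)
X(s) = 10 + s + s² (X(s) = 9 + s + 1² + s² = 9 + s + 1 + s² = 10 + s + s²)
(X(15) + 120)*(-330) = ((10 + 15 + 15²) + 120)*(-330) = ((10 + 15 + 225) + 120)*(-330) = (250 + 120)*(-330) = 370*(-330) = -122100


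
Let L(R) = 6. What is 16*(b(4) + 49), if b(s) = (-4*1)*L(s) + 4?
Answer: 464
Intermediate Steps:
b(s) = -20 (b(s) = -4*1*6 + 4 = -4*6 + 4 = -24 + 4 = -20)
16*(b(4) + 49) = 16*(-20 + 49) = 16*29 = 464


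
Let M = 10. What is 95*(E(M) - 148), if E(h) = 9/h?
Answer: -27949/2 ≈ -13975.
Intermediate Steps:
95*(E(M) - 148) = 95*(9/10 - 148) = 95*(-1471/10) = -27949/2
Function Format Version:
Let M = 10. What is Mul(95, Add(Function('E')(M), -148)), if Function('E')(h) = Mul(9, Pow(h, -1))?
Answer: Rational(-27949, 2) ≈ -13975.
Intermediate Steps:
Mul(95, Add(Function('E')(M), -148)) = Mul(95, Add(Mul(9, Pow(10, -1)), -148)) = Mul(95, Add(Mul(9, Rational(1, 10)), -148)) = Mul(95, Add(Rational(9, 10), -148)) = Mul(95, Rational(-1471, 10)) = Rational(-27949, 2)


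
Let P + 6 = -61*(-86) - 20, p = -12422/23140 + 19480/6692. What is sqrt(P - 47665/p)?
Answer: I*sqrt(31375625657790959070)/45954897 ≈ 121.89*I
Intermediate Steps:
p = 45954897/19356610 (p = -12422*1/23140 + 19480*(1/6692) = -6211/11570 + 4870/1673 = 45954897/19356610 ≈ 2.3741)
P = 5220 (P = -6 + (-61*(-86) - 20) = -6 + (5246 - 20) = -6 + 5226 = 5220)
sqrt(P - 47665/p) = sqrt(5220 - 47665/45954897/19356610) = sqrt(5220 - 47665*19356610/45954897) = sqrt(5220 - 922632815650/45954897) = sqrt(-682748253310/45954897) = I*sqrt(31375625657790959070)/45954897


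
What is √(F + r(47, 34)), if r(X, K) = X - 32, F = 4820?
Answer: √4835 ≈ 69.534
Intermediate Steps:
r(X, K) = -32 + X
√(F + r(47, 34)) = √(4820 + (-32 + 47)) = √(4820 + 15) = √4835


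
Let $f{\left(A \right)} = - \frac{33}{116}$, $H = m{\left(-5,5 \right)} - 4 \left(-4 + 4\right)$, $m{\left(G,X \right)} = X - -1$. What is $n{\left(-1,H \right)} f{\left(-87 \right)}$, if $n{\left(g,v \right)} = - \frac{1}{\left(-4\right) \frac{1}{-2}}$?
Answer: $\frac{33}{232} \approx 0.14224$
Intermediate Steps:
$m{\left(G,X \right)} = 1 + X$ ($m{\left(G,X \right)} = X + 1 = 1 + X$)
$H = 6$ ($H = \left(1 + 5\right) - 4 \left(-4 + 4\right) = 6 - 0 = 6 + 0 = 6$)
$f{\left(A \right)} = - \frac{33}{116}$ ($f{\left(A \right)} = \left(-33\right) \frac{1}{116} = - \frac{33}{116}$)
$n{\left(g,v \right)} = - \frac{1}{2}$ ($n{\left(g,v \right)} = - \frac{1}{\left(-4\right) \left(- \frac{1}{2}\right)} = - \frac{1}{2}$)
$n{\left(-1,H \right)} f{\left(-87 \right)} = \left(- \frac{1}{2}\right) \left(- \frac{33}{116}\right) = \frac{33}{232}$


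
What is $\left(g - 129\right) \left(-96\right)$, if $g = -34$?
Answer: $15648$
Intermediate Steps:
$\left(g - 129\right) \left(-96\right) = \left(-34 - 129\right) \left(-96\right) = \left(-163\right) \left(-96\right) = 15648$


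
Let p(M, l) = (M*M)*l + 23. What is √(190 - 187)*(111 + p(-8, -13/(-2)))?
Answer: 550*√3 ≈ 952.63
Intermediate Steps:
p(M, l) = 23 + l*M² (p(M, l) = M²*l + 23 = l*M² + 23 = 23 + l*M²)
√(190 - 187)*(111 + p(-8, -13/(-2))) = √(190 - 187)*(111 + (23 - 13/(-2)*(-8)²)) = √3*(111 + (23 - 13*(-½)*64)) = √3*(111 + (23 + (13/2)*64)) = √3*(111 + (23 + 416)) = √3*(111 + 439) = √3*550 = 550*√3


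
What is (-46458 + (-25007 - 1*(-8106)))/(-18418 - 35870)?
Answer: 63359/54288 ≈ 1.1671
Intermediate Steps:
(-46458 + (-25007 - 1*(-8106)))/(-18418 - 35870) = (-46458 + (-25007 + 8106))/(-54288) = (-46458 - 16901)*(-1/54288) = -63359*(-1/54288) = 63359/54288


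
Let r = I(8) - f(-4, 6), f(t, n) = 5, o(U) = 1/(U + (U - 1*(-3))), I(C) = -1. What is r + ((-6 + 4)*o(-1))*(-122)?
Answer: 238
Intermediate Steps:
o(U) = 1/(3 + 2*U) (o(U) = 1/(U + (U + 3)) = 1/(U + (3 + U)) = 1/(3 + 2*U))
r = -6 (r = -1 - 1*5 = -1 - 5 = -6)
r + ((-6 + 4)*o(-1))*(-122) = -6 + ((-6 + 4)/(3 + 2*(-1)))*(-122) = -6 - 2/(3 - 2)*(-122) = -6 - 2/1*(-122) = -6 - 2*1*(-122) = -6 - 2*(-122) = -6 + 244 = 238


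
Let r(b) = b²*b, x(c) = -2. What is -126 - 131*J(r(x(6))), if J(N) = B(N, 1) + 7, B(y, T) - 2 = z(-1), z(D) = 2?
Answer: -1567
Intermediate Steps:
B(y, T) = 4 (B(y, T) = 2 + 2 = 4)
r(b) = b³
J(N) = 11 (J(N) = 4 + 7 = 11)
-126 - 131*J(r(x(6))) = -126 - 131*11 = -126 - 1441 = -1567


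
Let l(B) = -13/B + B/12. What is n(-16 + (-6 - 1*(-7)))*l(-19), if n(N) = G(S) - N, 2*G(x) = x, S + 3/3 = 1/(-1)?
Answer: -1435/114 ≈ -12.588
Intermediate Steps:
S = -2 (S = -1 + 1/(-1) = -1 + 1*(-1) = -1 - 1 = -2)
G(x) = x/2
n(N) = -1 - N (n(N) = (1/2)*(-2) - N = -1 - N)
l(B) = -13/B + B/12 (l(B) = -13/B + B*(1/12) = -13/B + B/12)
n(-16 + (-6 - 1*(-7)))*l(-19) = (-1 - (-16 + (-6 - 1*(-7))))*(-13/(-19) + (1/12)*(-19)) = (-1 - (-16 + (-6 + 7)))*(-13*(-1/19) - 19/12) = (-1 - (-16 + 1))*(13/19 - 19/12) = (-1 - 1*(-15))*(-205/228) = (-1 + 15)*(-205/228) = 14*(-205/228) = -1435/114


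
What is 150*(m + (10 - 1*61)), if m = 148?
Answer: 14550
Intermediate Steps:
150*(m + (10 - 1*61)) = 150*(148 + (10 - 1*61)) = 150*(148 + (10 - 61)) = 150*(148 - 51) = 150*97 = 14550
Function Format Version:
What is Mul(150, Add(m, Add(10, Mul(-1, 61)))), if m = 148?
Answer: 14550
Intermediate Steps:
Mul(150, Add(m, Add(10, Mul(-1, 61)))) = Mul(150, Add(148, Add(10, Mul(-1, 61)))) = Mul(150, Add(148, Add(10, -61))) = Mul(150, Add(148, -51)) = Mul(150, 97) = 14550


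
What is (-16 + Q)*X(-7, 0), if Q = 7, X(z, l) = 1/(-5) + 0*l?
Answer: 9/5 ≈ 1.8000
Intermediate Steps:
X(z, l) = -⅕ (X(z, l) = -⅕ + 0 = -⅕)
(-16 + Q)*X(-7, 0) = (-16 + 7)*(-⅕) = -9*(-⅕) = 9/5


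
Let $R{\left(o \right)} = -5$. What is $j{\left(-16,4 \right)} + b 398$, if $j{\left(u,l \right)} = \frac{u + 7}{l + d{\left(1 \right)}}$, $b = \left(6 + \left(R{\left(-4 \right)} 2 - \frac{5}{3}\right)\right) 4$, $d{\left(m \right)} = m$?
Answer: $- \frac{135347}{15} \approx -9023.1$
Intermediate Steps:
$b = - \frac{68}{3}$ ($b = \left(6 - \left(10 + \frac{5}{3}\right)\right) 4 = \left(6 - \frac{35}{3}\right) 4 = \left(- \frac{17}{3}\right) 4 = - \frac{68}{3} \approx -22.667$)
$j{\left(u,l \right)} = \frac{7 + u}{1 + l}$ ($j{\left(u,l \right)} = \frac{u + 7}{l + 1} = \frac{7 + u}{1 + l}$)
$j{\left(-16,4 \right)} + b 398 = \frac{7 - 16}{1 + 4} - \frac{27064}{3} = \frac{1}{5} \left(-9\right) - \frac{27064}{3} = - \frac{9}{5} - \frac{27064}{3} = - \frac{135347}{15}$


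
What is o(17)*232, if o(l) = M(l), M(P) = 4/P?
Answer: 928/17 ≈ 54.588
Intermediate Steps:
o(l) = 4/l
o(17)*232 = (4/17)*232 = 928/17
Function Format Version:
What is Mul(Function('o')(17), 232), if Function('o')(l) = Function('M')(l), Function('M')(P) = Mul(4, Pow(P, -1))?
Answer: Rational(928, 17) ≈ 54.588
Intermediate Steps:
Function('o')(l) = Mul(4, Pow(l, -1))
Mul(Function('o')(17), 232) = Mul(Mul(4, Pow(17, -1)), 232) = Mul(Mul(4, Rational(1, 17)), 232) = Mul(Rational(4, 17), 232) = Rational(928, 17)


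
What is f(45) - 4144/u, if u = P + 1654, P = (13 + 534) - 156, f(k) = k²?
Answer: 4136981/2045 ≈ 2023.0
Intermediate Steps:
P = 391 (P = 547 - 156 = 391)
u = 2045 (u = 391 + 1654 = 2045)
f(45) - 4144/u = 45² - 4144/2045 = 2025 - 4144/2045 = 4136981/2045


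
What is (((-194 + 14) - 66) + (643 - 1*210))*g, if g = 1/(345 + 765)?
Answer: 187/1110 ≈ 0.16847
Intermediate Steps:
g = 1/1110 ≈ 0.00090090
(((-194 + 14) - 66) + (643 - 1*210))*g = (((-194 + 14) - 66) + (643 - 1*210))*(1/1110) = ((-180 - 66) + (643 - 210))*(1/1110) = (-246 + 433)*(1/1110) = 187*(1/1110) = 187/1110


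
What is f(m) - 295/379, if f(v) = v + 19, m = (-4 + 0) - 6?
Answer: 3116/379 ≈ 8.2216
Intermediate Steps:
m = -10 (m = -4 - 6 = -10)
f(v) = 19 + v
f(m) - 295/379 = (19 - 10) - 295/379 = 9 - 295*1/379 = 9 - 295/379 = 3116/379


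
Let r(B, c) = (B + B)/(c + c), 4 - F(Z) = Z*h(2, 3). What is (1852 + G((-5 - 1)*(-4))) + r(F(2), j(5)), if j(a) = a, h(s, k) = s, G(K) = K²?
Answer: 2428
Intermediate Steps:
F(Z) = 4 - 2*Z (F(Z) = 4 - Z*2 = 4 - 2*Z)
r(B, c) = B/c (r(B, c) = (2*B)/((2*c)) = (2*B)*(1/(2*c)) = B/c)
(1852 + G((-5 - 1)*(-4))) + r(F(2), j(5)) = (1852 + ((-5 - 1)*(-4))²) + (4 - 2*2)/5 = (1852 + (-6*(-4))²) + (4 - 4)*(⅕) = (1852 + 24²) + 0*(⅕) = (1852 + 576) + 0 = 2428 + 0 = 2428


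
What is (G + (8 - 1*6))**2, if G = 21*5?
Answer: 11449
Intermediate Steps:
G = 105
(G + (8 - 1*6))**2 = (105 + (8 - 1*6))**2 = (105 + (8 - 6))**2 = (105 + 2)**2 = 107**2 = 11449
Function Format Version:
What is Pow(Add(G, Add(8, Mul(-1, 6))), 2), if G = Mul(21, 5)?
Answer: 11449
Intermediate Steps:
G = 105
Pow(Add(G, Add(8, Mul(-1, 6))), 2) = Pow(Add(105, Add(8, Mul(-1, 6))), 2) = Pow(Add(105, Add(8, -6)), 2) = Pow(Add(105, 2), 2) = Pow(107, 2) = 11449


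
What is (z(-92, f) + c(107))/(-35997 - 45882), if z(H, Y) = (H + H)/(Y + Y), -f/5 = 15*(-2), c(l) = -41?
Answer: 3121/6140925 ≈ 0.00050823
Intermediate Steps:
f = 150 (f = -75*(-2) = -5*(-30) = 150)
z(H, Y) = H/Y (z(H, Y) = (2*H)/((2*Y)) = (2*H)*(1/(2*Y)) = H/Y)
(z(-92, f) + c(107))/(-35997 - 45882) = (-92/150 - 41)/(-35997 - 45882) = (-92*1/150 - 41)/(-81879) = (-46/75 - 41)*(-1/81879) = -3121/75*(-1/81879) = 3121/6140925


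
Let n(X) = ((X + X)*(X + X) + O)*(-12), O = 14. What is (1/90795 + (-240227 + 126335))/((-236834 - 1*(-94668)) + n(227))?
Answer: 10340824139/237494842170 ≈ 0.043541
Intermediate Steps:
n(X) = -168 - 48*X² (n(X) = ((X + X)*(X + X) + 14)*(-12) = ((2*X)*(2*X) + 14)*(-12) = (4*X² + 14)*(-12) = (14 + 4*X²)*(-12) = -168 - 48*X²)
(1/90795 + (-240227 + 126335))/((-236834 - 1*(-94668)) + n(227)) = (1/90795 + (-240227 + 126335))/((-236834 - 1*(-94668)) + (-168 - 48*227²)) = (1/90795 - 113892)/((-236834 + 94668) + (-168 - 48*51529)) = -10340824139/(90795*(-142166 + (-168 - 2473392))) = -10340824139/(90795*(-142166 - 2473560)) = -10340824139/90795/(-2615726) = -10340824139/90795*(-1/2615726) = 10340824139/237494842170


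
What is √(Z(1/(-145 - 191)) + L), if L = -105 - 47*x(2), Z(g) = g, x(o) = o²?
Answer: I*√2067429/84 ≈ 17.117*I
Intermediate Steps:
L = -293 (L = -105 - 47*2² = -105 - 47*4 = -105 - 188 = -293)
√(Z(1/(-145 - 191)) + L) = √(1/(-145 - 191) - 293) = √(1/(-336) - 293) = √(-1/336 - 293) = √(-98449/336) = I*√2067429/84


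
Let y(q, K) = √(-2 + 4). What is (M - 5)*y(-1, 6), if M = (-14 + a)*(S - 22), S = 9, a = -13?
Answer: 346*√2 ≈ 489.32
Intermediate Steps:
y(q, K) = √2
M = 351 (M = (-14 - 13)*(9 - 22) = -27*(-13) = 351)
(M - 5)*y(-1, 6) = (351 - 5)*√2 = 346*√2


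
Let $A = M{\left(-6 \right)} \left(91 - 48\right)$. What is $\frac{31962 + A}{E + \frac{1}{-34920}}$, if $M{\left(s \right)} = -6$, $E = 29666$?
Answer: $\frac{1107103680}{1035936719} \approx 1.0687$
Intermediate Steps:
$A = -258$ ($A = - 6 \left(91 - 48\right) = \left(-6\right) 43 = -258$)
$\frac{31962 + A}{E + \frac{1}{-34920}} = \frac{31962 - 258}{29666 + \frac{1}{-34920}} = \frac{31704}{29666 - \frac{1}{34920}} = \frac{31704}{\frac{1035936719}{34920}} = 31704 \cdot \frac{34920}{1035936719} = \frac{1107103680}{1035936719}$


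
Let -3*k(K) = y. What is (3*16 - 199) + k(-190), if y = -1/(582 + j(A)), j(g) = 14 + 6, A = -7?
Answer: -272705/1806 ≈ -151.00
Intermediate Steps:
j(g) = 20
y = -1/602 (y = -1/(582 + 20) = -1/602 ≈ -0.0016611)
k(K) = 1/1806 (k(K) = -⅓*(-1/602) = 1/1806)
(3*16 - 199) + k(-190) = (3*16 - 199) + 1/1806 = (48 - 199) + 1/1806 = -151 + 1/1806 = -272705/1806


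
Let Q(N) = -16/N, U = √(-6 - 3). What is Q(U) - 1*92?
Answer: -92 + 16*I/3 ≈ -92.0 + 5.3333*I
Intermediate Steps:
U = 3*I (U = √(-9) = 3*I ≈ 3.0*I)
Q(U) - 1*92 = -16*(-I/3) - 1*92 = -(-16)*I/3 - 92 = 16*I/3 - 92 = -92 + 16*I/3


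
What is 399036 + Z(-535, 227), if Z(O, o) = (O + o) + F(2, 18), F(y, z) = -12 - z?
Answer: 398698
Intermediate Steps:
Z(O, o) = -30 + O + o (Z(O, o) = (O + o) + (-12 - 1*18) = (O + o) + (-12 - 18) = (O + o) - 30 = -30 + O + o)
399036 + Z(-535, 227) = 399036 + (-30 - 535 + 227) = 399036 - 338 = 398698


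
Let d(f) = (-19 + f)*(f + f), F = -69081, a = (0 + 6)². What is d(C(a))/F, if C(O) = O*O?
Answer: -1103328/23027 ≈ -47.915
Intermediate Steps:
a = 36 (a = 6² = 36)
C(O) = O²
d(f) = 2*f*(-19 + f) (d(f) = (-19 + f)*(2*f) = 2*f*(-19 + f))
d(C(a))/F = (2*36²*(-19 + 36²))/(-69081) = (2*1296*(-19 + 1296))*(-1/69081) = (2*1296*1277)*(-1/69081) = 3309984*(-1/69081) = -1103328/23027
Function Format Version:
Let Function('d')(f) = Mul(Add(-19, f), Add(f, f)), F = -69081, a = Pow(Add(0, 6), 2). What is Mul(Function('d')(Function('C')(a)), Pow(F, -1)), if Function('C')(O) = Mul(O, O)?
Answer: Rational(-1103328, 23027) ≈ -47.915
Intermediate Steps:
a = 36 (a = Pow(6, 2) = 36)
Function('C')(O) = Pow(O, 2)
Function('d')(f) = Mul(2, f, Add(-19, f)) (Function('d')(f) = Mul(Add(-19, f), Mul(2, f)) = Mul(2, f, Add(-19, f)))
Mul(Function('d')(Function('C')(a)), Pow(F, -1)) = Mul(Mul(2, Pow(36, 2), Add(-19, Pow(36, 2))), Pow(-69081, -1)) = Mul(Mul(2, 1296, Add(-19, 1296)), Rational(-1, 69081)) = Mul(Mul(2, 1296, 1277), Rational(-1, 69081)) = Mul(3309984, Rational(-1, 69081)) = Rational(-1103328, 23027)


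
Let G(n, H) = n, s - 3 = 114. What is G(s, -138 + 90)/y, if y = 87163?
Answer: 117/87163 ≈ 0.0013423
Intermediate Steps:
s = 117 (s = 3 + 114 = 117)
G(s, -138 + 90)/y = 117/87163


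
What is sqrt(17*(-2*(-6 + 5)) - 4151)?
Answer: I*sqrt(4117) ≈ 64.164*I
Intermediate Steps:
sqrt(17*(-2*(-6 + 5)) - 4151) = sqrt(17*(-2*(-1)) - 4151) = sqrt(17*2 - 4151) = sqrt(34 - 4151) = sqrt(-4117) = I*sqrt(4117)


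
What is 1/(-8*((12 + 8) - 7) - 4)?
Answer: -1/108 ≈ -0.0092593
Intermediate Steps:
1/(-8*((12 + 8) - 7) - 4) = 1/(-8*(20 - 7) - 4) = 1/(-8*13 - 4) = 1/(-104 - 4) = 1/(-108) = -1/108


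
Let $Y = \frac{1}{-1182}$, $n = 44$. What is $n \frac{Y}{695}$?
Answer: $- \frac{22}{410745} \approx -5.3561 \cdot 10^{-5}$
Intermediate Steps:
$Y = - \frac{1}{1182} \approx -0.00084602$
$n \frac{Y}{695} = 44 \left(- \frac{1}{1182 \cdot 695}\right) = 44 \left(\left(- \frac{1}{1182}\right) \frac{1}{695}\right) = 44 \left(- \frac{1}{821490}\right) = - \frac{22}{410745}$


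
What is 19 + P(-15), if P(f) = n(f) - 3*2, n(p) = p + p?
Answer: -17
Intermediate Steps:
n(p) = 2*p
P(f) = -6 + 2*f (P(f) = 2*f - 3*2 = 2*f - 6 = -6 + 2*f)
19 + P(-15) = 19 + (-6 + 2*(-15)) = 19 + (-6 - 30) = 19 - 36 = -17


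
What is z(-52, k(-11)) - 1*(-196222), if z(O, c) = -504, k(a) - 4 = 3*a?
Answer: 195718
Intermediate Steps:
k(a) = 4 + 3*a
z(-52, k(-11)) - 1*(-196222) = -504 - 1*(-196222) = -504 + 196222 = 195718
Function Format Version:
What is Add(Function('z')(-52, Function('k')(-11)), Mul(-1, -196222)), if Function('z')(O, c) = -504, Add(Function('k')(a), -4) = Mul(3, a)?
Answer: 195718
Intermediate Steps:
Function('k')(a) = Add(4, Mul(3, a))
Add(Function('z')(-52, Function('k')(-11)), Mul(-1, -196222)) = Add(-504, Mul(-1, -196222)) = Add(-504, 196222) = 195718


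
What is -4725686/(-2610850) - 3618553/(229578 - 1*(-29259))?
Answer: -4112158356434/337892290725 ≈ -12.170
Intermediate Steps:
-4725686/(-2610850) - 3618553/(229578 - 1*(-29259)) = -4725686*(-1/2610850) - 3618553/(229578 + 29259) = 2362843/1305425 - 3618553/258837 = -4112158356434/337892290725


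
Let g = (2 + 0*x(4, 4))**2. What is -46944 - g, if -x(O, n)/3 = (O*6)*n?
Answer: -46948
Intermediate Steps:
x(O, n) = -18*O*n (x(O, n) = -3*O*6*n = -3*6*O*n = -18*O*n)
g = 4 (g = (2 + 0*(-18*4*4))**2 = (2 + 0*(-288))**2 = (2 + 0)**2 = 2**2 = 4)
-46944 - g = -46944 - 1*4 = -46944 - 4 = -46948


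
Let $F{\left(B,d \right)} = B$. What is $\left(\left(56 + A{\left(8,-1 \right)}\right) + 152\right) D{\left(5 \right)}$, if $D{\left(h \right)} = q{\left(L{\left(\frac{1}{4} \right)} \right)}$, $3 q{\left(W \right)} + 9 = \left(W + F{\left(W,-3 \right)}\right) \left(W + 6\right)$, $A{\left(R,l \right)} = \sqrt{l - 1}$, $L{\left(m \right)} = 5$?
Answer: $\frac{21008}{3} + \frac{101 i \sqrt{2}}{3} \approx 7002.7 + 47.612 i$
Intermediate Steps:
$A{\left(R,l \right)} = \sqrt{-1 + l}$
$q{\left(W \right)} = -3 + \frac{2 W \left(6 + W\right)}{3}$ ($q{\left(W \right)} = -3 + \frac{\left(W + W\right) \left(W + 6\right)}{3} = -3 + \frac{2 W \left(6 + W\right)}{3}$)
$D{\left(h \right)} = \frac{101}{3}$ ($D{\left(h \right)} = -3 + 4 \cdot 5 + \frac{2 \cdot 5^{2}}{3} = -3 + 20 + \frac{2}{3} \cdot 25 = -3 + 20 + \frac{50}{3} = \frac{101}{3}$)
$\left(\left(56 + A{\left(8,-1 \right)}\right) + 152\right) D{\left(5 \right)} = \left(\left(56 + \sqrt{-1 - 1}\right) + 152\right) \frac{101}{3} = \left(\left(56 + \sqrt{-2}\right) + 152\right) \frac{101}{3} = \left(\left(56 + i \sqrt{2}\right) + 152\right) \frac{101}{3} = \left(208 + i \sqrt{2}\right) \frac{101}{3} = \frac{21008}{3} + \frac{101 i \sqrt{2}}{3}$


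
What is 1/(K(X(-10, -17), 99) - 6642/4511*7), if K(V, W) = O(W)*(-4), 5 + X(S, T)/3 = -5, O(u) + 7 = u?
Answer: -4511/1706542 ≈ -0.0026434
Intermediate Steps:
O(u) = -7 + u
X(S, T) = -30 (X(S, T) = -15 + 3*(-5) = -15 - 15 = -30)
K(V, W) = 28 - 4*W (K(V, W) = (-7 + W)*(-4) = 28 - 4*W)
1/(K(X(-10, -17), 99) - 6642/4511*7) = 1/((28 - 4*99) - 6642/4511*7) = 1/((28 - 396) - 6642*1/4511*7) = 1/(-368 - 6642/4511*7) = 1/(-368 - 46494/4511) = 1/(-1706542/4511) = -4511/1706542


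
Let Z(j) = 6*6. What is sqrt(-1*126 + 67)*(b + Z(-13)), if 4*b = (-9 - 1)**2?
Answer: 61*I*sqrt(59) ≈ 468.55*I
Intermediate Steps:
Z(j) = 36
b = 25 (b = (-9 - 1)**2/4 = (1/4)*(-10)**2 = (1/4)*100 = 25)
sqrt(-1*126 + 67)*(b + Z(-13)) = sqrt(-1*126 + 67)*(25 + 36) = sqrt(-126 + 67)*61 = sqrt(-59)*61 = (I*sqrt(59))*61 = 61*I*sqrt(59)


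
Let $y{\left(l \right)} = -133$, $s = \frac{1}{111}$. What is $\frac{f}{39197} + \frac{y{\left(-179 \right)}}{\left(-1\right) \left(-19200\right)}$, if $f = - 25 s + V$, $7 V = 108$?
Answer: $- \frac{424871953}{64972947200} \approx -0.0065392$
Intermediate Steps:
$V = \frac{108}{7}$ ($V = \frac{1}{7} \cdot 108 = \frac{108}{7} \approx 15.429$)
$s = \frac{1}{111} \approx 0.009009$
$f = \frac{11813}{777}$ ($f = \left(-25\right) \frac{1}{111} + \frac{108}{7} = - \frac{25}{111} + \frac{108}{7} = \frac{11813}{777} \approx 15.203$)
$\frac{f}{39197} + \frac{y{\left(-179 \right)}}{\left(-1\right) \left(-19200\right)} = \frac{11813}{777 \cdot 39197} - \frac{133}{\left(-1\right) \left(-19200\right)} = \frac{11813}{777} \cdot \frac{1}{39197} - \frac{133}{19200} = \frac{11813}{30456069} - \frac{133}{19200} = - \frac{424871953}{64972947200}$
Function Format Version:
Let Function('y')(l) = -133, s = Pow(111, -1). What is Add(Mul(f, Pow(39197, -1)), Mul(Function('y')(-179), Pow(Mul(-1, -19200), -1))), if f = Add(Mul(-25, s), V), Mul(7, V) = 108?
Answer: Rational(-424871953, 64972947200) ≈ -0.0065392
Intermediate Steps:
V = Rational(108, 7) (V = Mul(Rational(1, 7), 108) = Rational(108, 7) ≈ 15.429)
s = Rational(1, 111) ≈ 0.0090090
f = Rational(11813, 777) (f = Add(Mul(-25, Rational(1, 111)), Rational(108, 7)) = Add(Rational(-25, 111), Rational(108, 7)) = Rational(11813, 777) ≈ 15.203)
Add(Mul(f, Pow(39197, -1)), Mul(Function('y')(-179), Pow(Mul(-1, -19200), -1))) = Add(Mul(Rational(11813, 777), Pow(39197, -1)), Mul(-133, Pow(Mul(-1, -19200), -1))) = Add(Mul(Rational(11813, 777), Rational(1, 39197)), Mul(-133, Pow(19200, -1))) = Add(Rational(11813, 30456069), Mul(-133, Rational(1, 19200))) = Add(Rational(11813, 30456069), Rational(-133, 19200)) = Rational(-424871953, 64972947200)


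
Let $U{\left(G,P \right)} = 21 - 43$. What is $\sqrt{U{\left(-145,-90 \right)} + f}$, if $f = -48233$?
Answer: $i \sqrt{48255} \approx 219.67 i$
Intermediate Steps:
$U{\left(G,P \right)} = -22$ ($U{\left(G,P \right)} = 21 - 43 = -22$)
$\sqrt{U{\left(-145,-90 \right)} + f} = \sqrt{-22 - 48233} = \sqrt{-48255} = i \sqrt{48255}$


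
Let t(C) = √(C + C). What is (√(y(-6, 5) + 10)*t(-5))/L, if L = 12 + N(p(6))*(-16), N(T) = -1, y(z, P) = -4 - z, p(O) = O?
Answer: I*√30/14 ≈ 0.39123*I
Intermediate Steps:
t(C) = √2*√C (t(C) = √(2*C) = √2*√C)
L = 28 (L = 12 - 1*(-16) = 12 + 16 = 28)
(√(y(-6, 5) + 10)*t(-5))/L = (√((-4 - 1*(-6)) + 10)*(√2*√(-5)))/28 = (√((-4 + 6) + 10)*(√2*(I*√5)))*(1/28) = (√(2 + 10)*(I*√10))*(1/28) = (√12*(I*√10))*(1/28) = ((2*√3)*(I*√10))*(1/28) = (2*I*√30)*(1/28) = I*√30/14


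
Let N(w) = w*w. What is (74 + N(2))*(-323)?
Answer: -25194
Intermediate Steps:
N(w) = w**2
(74 + N(2))*(-323) = (74 + 2**2)*(-323) = (74 + 4)*(-323) = 78*(-323) = -25194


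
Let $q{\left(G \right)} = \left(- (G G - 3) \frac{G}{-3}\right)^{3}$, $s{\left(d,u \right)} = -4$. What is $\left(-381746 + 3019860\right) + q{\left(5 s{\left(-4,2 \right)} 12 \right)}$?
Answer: $-97829436270165937886$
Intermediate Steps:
$q{\left(G \right)} = - \frac{G^{3} \left(3 - G^{2}\right)^{3}}{27}$ ($q{\left(G \right)} = \left(- (G^{2} - 3) G \left(- \frac{1}{3}\right)\right)^{3} = \left(- (-3 + G^{2}) \left(- \frac{G}{3}\right)\right)^{3} = \left(\left(3 - G^{2}\right) \left(- \frac{G}{3}\right)\right)^{3} = \left(- \frac{G \left(3 - G^{2}\right)}{3}\right)^{3} = - \frac{G^{3} \left(3 - G^{2}\right)^{3}}{27}$)
$\left(-381746 + 3019860\right) + q{\left(5 s{\left(-4,2 \right)} 12 \right)} = \left(-381746 + 3019860\right) + \frac{\left(5 \left(-4\right) 12\right)^{3} \left(-3 + \left(5 \left(-4\right) 12\right)^{2}\right)^{3}}{27} = 2638114 + \frac{\left(\left(-20\right) 12\right)^{3} \left(-3 + \left(\left(-20\right) 12\right)^{2}\right)^{3}}{27} = 2638114 + \frac{\left(-240\right)^{3} \left(-3 + \left(-240\right)^{2}\right)^{3}}{27} = 2638114 + \frac{1}{27} \left(-13824000\right) \left(-3 + 57600\right)^{3} = 2638114 + \frac{1}{27} \left(-13824000\right) 57597^{3} = 2638114 + \frac{1}{27} \left(-13824000\right) 191073117715173 = 2638114 - 97829436270168576000 = -97829436270165937886$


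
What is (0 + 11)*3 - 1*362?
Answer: -329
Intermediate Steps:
(0 + 11)*3 - 1*362 = 11*3 - 362 = 33 - 362 = -329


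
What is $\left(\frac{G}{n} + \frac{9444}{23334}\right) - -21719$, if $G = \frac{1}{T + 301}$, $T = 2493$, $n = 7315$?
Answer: $\frac{1726341034418039}{79483809790} \approx 21719.0$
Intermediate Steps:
$G = \frac{1}{2794}$ ($G = \frac{1}{2493 + 301} = \frac{1}{2794} \approx 0.00035791$)
$\left(\frac{G}{n} + \frac{9444}{23334}\right) - -21719 = \left(\frac{1}{2794 \cdot 7315} + \frac{9444}{23334}\right) - -21719 = \left(\frac{1}{2794} \cdot \frac{1}{7315} + 9444 \cdot \frac{1}{23334}\right) + 21719 = \left(\frac{1}{20438110} + \frac{1574}{3889}\right) + 21719 = \frac{32169589029}{79483809790} + 21719 = \frac{1726341034418039}{79483809790}$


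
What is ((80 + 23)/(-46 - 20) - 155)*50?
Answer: -258325/33 ≈ -7828.0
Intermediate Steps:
((80 + 23)/(-46 - 20) - 155)*50 = (103/(-66) - 155)*50 = (103*(-1/66) - 155)*50 = (-103/66 - 155)*50 = -10333/66*50 = -258325/33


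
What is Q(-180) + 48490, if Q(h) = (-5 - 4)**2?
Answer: 48571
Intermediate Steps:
Q(h) = 81 (Q(h) = (-9)**2 = 81)
Q(-180) + 48490 = 81 + 48490 = 48571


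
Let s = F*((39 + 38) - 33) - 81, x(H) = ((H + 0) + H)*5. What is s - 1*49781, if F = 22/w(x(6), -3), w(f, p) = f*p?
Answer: -2244032/45 ≈ -49867.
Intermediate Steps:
x(H) = 10*H (x(H) = (H + H)*5 = (2*H)*5 = 10*H)
F = -11/90 (F = 22/(((10*6)*(-3))) = 22/((60*(-3))) = 22/(-180) = 22*(-1/180) = -11/90 ≈ -0.12222)
s = -3887/45 (s = -11*((39 + 38) - 33)/90 - 81 = -11*(77 - 33)/90 - 81 = -11/90*44 - 81 = -242/45 - 81 = -3887/45 ≈ -86.378)
s - 1*49781 = -3887/45 - 1*49781 = -3887/45 - 49781 = -2244032/45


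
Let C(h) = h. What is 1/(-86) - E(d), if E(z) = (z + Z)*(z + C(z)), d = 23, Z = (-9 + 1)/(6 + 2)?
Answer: -87033/86 ≈ -1012.0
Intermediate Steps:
Z = -1 (Z = -8/8 = -8*⅛ = -1)
E(z) = 2*z*(-1 + z) (E(z) = (z - 1)*(z + z) = (-1 + z)*(2*z) = 2*z*(-1 + z))
1/(-86) - E(d) = 1/(-86) - 2*23*(-1 + 23) = -1/86 - 2*23*22 = -1/86 - 1*1012 = -1/86 - 1012 = -87033/86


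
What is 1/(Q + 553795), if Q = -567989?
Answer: -1/14194 ≈ -7.0452e-5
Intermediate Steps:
1/(Q + 553795) = 1/(-567989 + 553795) = 1/(-14194) = -1/14194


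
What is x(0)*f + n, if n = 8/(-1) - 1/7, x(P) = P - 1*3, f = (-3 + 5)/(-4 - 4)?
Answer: -207/28 ≈ -7.3929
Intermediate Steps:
f = -¼ (f = 2/(-8) = 2*(-⅛) = -¼ ≈ -0.25000)
x(P) = -3 + P (x(P) = P - 3 = -3 + P)
n = -57/7 (n = 8*(-1) - 1*⅐ = -8 - ⅐ = -57/7 ≈ -8.1429)
x(0)*f + n = (-3 + 0)*(-¼) - 57/7 = -3*(-¼) - 57/7 = ¾ - 57/7 = -207/28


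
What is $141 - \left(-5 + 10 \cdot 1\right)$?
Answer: $136$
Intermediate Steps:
$141 - \left(-5 + 10 \cdot 1\right) = 141 - \left(-5 + 10\right) = 141 - 5 = 136$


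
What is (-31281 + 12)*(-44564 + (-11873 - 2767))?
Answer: 1851249876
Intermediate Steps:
(-31281 + 12)*(-44564 + (-11873 - 2767)) = -31269*(-44564 - 14640) = -31269*(-59204) = 1851249876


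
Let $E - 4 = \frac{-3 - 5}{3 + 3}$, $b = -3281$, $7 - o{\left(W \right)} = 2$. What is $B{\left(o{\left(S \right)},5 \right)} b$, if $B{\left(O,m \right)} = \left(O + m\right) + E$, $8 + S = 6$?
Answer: $- \frac{124678}{3} \approx -41559.0$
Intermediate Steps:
$S = -2$ ($S = -8 + 6 = -2$)
$o{\left(W \right)} = 5$ ($o{\left(W \right)} = 7 - 2 = 5$)
$E = \frac{8}{3}$ ($E = 4 + \frac{-3 - 5}{3 + 3} = 4 - \frac{8}{6} = 4 - \frac{4}{3} = \frac{8}{3} \approx 2.6667$)
$B{\left(O,m \right)} = \frac{8}{3} + O + m$ ($B{\left(O,m \right)} = \left(O + m\right) + \frac{8}{3} = \frac{8}{3} + O + m$)
$B{\left(o{\left(S \right)},5 \right)} b = \left(\frac{8}{3} + 5 + 5\right) \left(-3281\right) = \frac{38}{3} \left(-3281\right) = - \frac{124678}{3}$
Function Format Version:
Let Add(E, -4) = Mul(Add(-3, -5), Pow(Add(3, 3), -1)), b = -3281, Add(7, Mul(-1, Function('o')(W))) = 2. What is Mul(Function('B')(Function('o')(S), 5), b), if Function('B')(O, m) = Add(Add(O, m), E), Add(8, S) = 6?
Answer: Rational(-124678, 3) ≈ -41559.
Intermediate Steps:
S = -2 (S = Add(-8, 6) = -2)
Function('o')(W) = 5 (Function('o')(W) = Add(7, Mul(-1, 2)) = Add(7, -2) = 5)
E = Rational(8, 3) (E = Add(4, Mul(Add(-3, -5), Pow(Add(3, 3), -1))) = Add(4, Mul(-8, Pow(6, -1))) = Add(4, Mul(-8, Rational(1, 6))) = Add(4, Rational(-4, 3)) = Rational(8, 3) ≈ 2.6667)
Function('B')(O, m) = Add(Rational(8, 3), O, m) (Function('B')(O, m) = Add(Add(O, m), Rational(8, 3)) = Add(Rational(8, 3), O, m))
Mul(Function('B')(Function('o')(S), 5), b) = Mul(Add(Rational(8, 3), 5, 5), -3281) = Mul(Rational(38, 3), -3281) = Rational(-124678, 3)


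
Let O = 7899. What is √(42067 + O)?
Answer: √49966 ≈ 223.53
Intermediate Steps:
√(42067 + O) = √(42067 + 7899) = √49966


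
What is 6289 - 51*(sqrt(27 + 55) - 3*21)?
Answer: 9502 - 51*sqrt(82) ≈ 9040.2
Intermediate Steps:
6289 - 51*(sqrt(27 + 55) - 3*21) = 6289 - 51*(sqrt(82) - 63) = 6289 - 51*(-63 + sqrt(82)) = 6289 + (3213 - 51*sqrt(82)) = 9502 - 51*sqrt(82)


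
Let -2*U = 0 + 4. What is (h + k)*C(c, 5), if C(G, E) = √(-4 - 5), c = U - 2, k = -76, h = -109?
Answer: -555*I ≈ -555.0*I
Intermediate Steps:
U = -2 (U = -(0 + 4)/2 = -½*4 = -2)
c = -4 (c = -2 - 2 = -4)
C(G, E) = 3*I (C(G, E) = √(-9) = 3*I)
(h + k)*C(c, 5) = (-109 - 76)*(3*I) = -555*I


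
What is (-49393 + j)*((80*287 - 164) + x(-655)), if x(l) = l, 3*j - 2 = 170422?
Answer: 164175515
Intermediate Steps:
j = 56808 (j = ⅔ + (⅓)*170422 = ⅔ + 170422/3 = 56808)
(-49393 + j)*((80*287 - 164) + x(-655)) = (-49393 + 56808)*((80*287 - 164) - 655) = 7415*((22960 - 164) - 655) = 7415*(22796 - 655) = 7415*22141 = 164175515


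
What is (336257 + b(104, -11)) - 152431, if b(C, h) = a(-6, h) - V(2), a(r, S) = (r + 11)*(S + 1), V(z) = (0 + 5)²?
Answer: 183751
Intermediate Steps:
V(z) = 25 (V(z) = 5² = 25)
a(r, S) = (1 + S)*(11 + r) (a(r, S) = (11 + r)*(1 + S) = (1 + S)*(11 + r))
b(C, h) = -20 + 5*h (b(C, h) = (11 - 6 + 11*h + h*(-6)) - 1*25 = (11 - 6 + 11*h - 6*h) - 25 = (5 + 5*h) - 25 = -20 + 5*h)
(336257 + b(104, -11)) - 152431 = (336257 + (-20 + 5*(-11))) - 152431 = (336257 + (-20 - 55)) - 152431 = (336257 - 75) - 152431 = 336182 - 152431 = 183751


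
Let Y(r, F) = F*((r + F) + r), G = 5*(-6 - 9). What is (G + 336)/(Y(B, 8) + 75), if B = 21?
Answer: 261/475 ≈ 0.54947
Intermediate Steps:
G = -75 (G = 5*(-15) = -75)
Y(r, F) = F*(F + 2*r) (Y(r, F) = F*((F + r) + r) = F*(F + 2*r))
(G + 336)/(Y(B, 8) + 75) = (-75 + 336)/(8*(8 + 2*21) + 75) = 261/(8*(8 + 42) + 75) = 261/(8*50 + 75) = 261/(400 + 75) = 261/475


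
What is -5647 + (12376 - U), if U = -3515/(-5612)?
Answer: 37759633/5612 ≈ 6728.4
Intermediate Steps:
U = 3515/5612 (U = -3515*(-1/5612) = 3515/5612 ≈ 0.62634)
-5647 + (12376 - U) = -5647 + (12376 - 1*3515/5612) = -5647 + (12376 - 3515/5612) = -5647 + 69450597/5612 = 37759633/5612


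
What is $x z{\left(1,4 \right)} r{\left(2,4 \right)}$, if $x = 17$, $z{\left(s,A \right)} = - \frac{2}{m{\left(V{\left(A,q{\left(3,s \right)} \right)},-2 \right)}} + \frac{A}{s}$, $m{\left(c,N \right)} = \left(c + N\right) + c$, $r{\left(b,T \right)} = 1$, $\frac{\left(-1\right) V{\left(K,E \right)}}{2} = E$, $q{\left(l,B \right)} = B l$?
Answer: $\frac{493}{7} \approx 70.429$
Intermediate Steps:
$V{\left(K,E \right)} = - 2 E$
$m{\left(c,N \right)} = N + 2 c$ ($m{\left(c,N \right)} = \left(N + c\right) + c = N + 2 c$)
$z{\left(s,A \right)} = - \frac{2}{-2 - 12 s} + \frac{A}{s}$ ($z{\left(s,A \right)} = - \frac{2}{-2 + 2 \left(- 2 s 3\right)} + \frac{A}{s} = - \frac{2}{-2 + 2 \left(- 2 \cdot 3 s\right)} + \frac{A}{s} = - \frac{2}{-2 + 2 \left(- 6 s\right)} + \frac{A}{s} = - \frac{2}{-2 - 12 s} + \frac{A}{s}$)
$x z{\left(1,4 \right)} r{\left(2,4 \right)} = 17 \frac{4 + 1 + 6 \cdot 4 \cdot 1}{1 \left(1 + 6 \cdot 1\right)} 1 = 17 \cdot 1 \frac{1}{1 + 6} \left(4 + 1 + 24\right) 1 = 17 \cdot 1 \cdot \frac{1}{7} \cdot 29 \cdot 1 = 17 \cdot \frac{29}{7} \cdot 1 = \frac{493}{7} \cdot 1 = \frac{493}{7}$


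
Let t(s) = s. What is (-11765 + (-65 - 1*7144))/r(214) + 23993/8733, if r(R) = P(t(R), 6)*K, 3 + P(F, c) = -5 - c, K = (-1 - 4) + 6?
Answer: 83017922/61131 ≈ 1358.0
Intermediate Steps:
K = 1 (K = -5 + 6 = 1)
P(F, c) = -8 - c (P(F, c) = -3 + (-5 - c) = -8 - c)
r(R) = -14 (r(R) = (-8 - 1*6)*1 = (-8 - 6)*1 = -14*1 = -14)
(-11765 + (-65 - 1*7144))/r(214) + 23993/8733 = (-11765 + (-65 - 1*7144))/(-14) + 23993/8733 = (-11765 + (-65 - 7144))*(-1/14) + 23993*(1/8733) = (-11765 - 7209)*(-1/14) + 23993/8733 = -18974*(-1/14) + 23993/8733 = 9487/7 + 23993/8733 = 83017922/61131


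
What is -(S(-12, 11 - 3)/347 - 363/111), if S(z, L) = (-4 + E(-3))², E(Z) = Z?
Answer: 40174/12839 ≈ 3.1291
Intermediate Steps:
S(z, L) = 49 (S(z, L) = (-4 - 3)² = (-7)² = 49)
-(S(-12, 11 - 3)/347 - 363/111) = -(49/347 - 363/111) = -(49*(1/347) - 363*1/111) = -(49/347 - 121/37) = -1*(-40174/12839) = 40174/12839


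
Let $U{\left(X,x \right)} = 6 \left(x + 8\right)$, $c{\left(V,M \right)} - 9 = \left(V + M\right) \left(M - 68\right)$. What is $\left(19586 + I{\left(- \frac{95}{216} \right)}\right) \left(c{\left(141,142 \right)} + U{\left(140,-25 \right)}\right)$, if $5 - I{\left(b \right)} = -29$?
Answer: $409057380$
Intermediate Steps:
$I{\left(b \right)} = 34$ ($I{\left(b \right)} = 5 - -29 = 5 + 29 = 34$)
$c{\left(V,M \right)} = 9 + \left(-68 + M\right) \left(M + V\right)$ ($c{\left(V,M \right)} = 9 + \left(V + M\right) \left(M - 68\right) = 9 + \left(M + V\right) \left(-68 + M\right) = 9 + \left(-68 + M\right) \left(M + V\right)$)
$U{\left(X,x \right)} = 48 + 6 x$ ($U{\left(X,x \right)} = 6 \left(8 + x\right) = 48 + 6 x$)
$\left(19586 + I{\left(- \frac{95}{216} \right)}\right) \left(c{\left(141,142 \right)} + U{\left(140,-25 \right)}\right) = \left(19586 + 34\right) \left(\left(9 + 142^{2} - 9656 - 9588 + 142 \cdot 141\right) + \left(48 + 6 \left(-25\right)\right)\right) = 19620 \left(\left(9 + 20164 - 9656 - 9588 + 20022\right) + \left(48 - 150\right)\right) = 19620 \left(20951 - 102\right) = 19620 \cdot 20849 = 409057380$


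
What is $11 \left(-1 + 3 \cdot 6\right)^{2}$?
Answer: $3179$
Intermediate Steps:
$11 \left(-1 + 3 \cdot 6\right)^{2} = 11 \left(-1 + 18\right)^{2} = 11 \cdot 17^{2} = 11 \cdot 289 = 3179$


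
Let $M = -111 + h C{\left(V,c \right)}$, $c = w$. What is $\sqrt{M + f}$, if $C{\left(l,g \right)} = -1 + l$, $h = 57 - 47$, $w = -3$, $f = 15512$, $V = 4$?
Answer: $\sqrt{15431} \approx 124.22$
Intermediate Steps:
$c = -3$
$h = 10$ ($h = 57 - 47 = 10$)
$M = -81$ ($M = -111 + 10 \left(-1 + 4\right) = -111 + 10 \cdot 3 = -111 + 30 = -81$)
$\sqrt{M + f} = \sqrt{-81 + 15512} = \sqrt{15431}$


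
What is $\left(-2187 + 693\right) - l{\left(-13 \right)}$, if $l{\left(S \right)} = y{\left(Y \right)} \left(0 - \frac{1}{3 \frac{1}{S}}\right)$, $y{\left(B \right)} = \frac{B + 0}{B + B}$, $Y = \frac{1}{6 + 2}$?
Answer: $- \frac{8977}{6} \approx -1496.2$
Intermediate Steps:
$Y = \frac{1}{8} \approx 0.125$
$y{\left(B \right)} = \frac{1}{2}$ ($y{\left(B \right)} = \frac{B}{2 B} = B \frac{1}{2 B} = \frac{1}{2}$)
$l{\left(S \right)} = - \frac{S}{6}$ ($l{\left(S \right)} = \frac{0 - \frac{1}{3 \frac{1}{S}}}{2} = \frac{0 - \frac{S}{3}}{2} = \frac{\left(- \frac{1}{3}\right) S}{2} = - \frac{S}{6}$)
$\left(-2187 + 693\right) - l{\left(-13 \right)} = \left(-2187 + 693\right) - \left(- \frac{1}{6}\right) \left(-13\right) = -1494 - \frac{13}{6} = - \frac{8977}{6}$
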